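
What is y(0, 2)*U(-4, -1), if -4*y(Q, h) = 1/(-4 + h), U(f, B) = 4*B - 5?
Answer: -9/8 ≈ -1.1250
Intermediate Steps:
U(f, B) = -5 + 4*B
y(Q, h) = -1/(4*(-4 + h))
y(0, 2)*U(-4, -1) = (-1/(-16 + 4*2))*(-5 + 4*(-1)) = (-1/(-16 + 8))*(-5 - 4) = -1/(-8)*(-9) = -1*(-⅛)*(-9) = (⅛)*(-9) = -9/8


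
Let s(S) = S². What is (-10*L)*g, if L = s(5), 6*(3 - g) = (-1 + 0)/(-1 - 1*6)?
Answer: -15625/21 ≈ -744.05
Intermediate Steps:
g = 125/42 (g = 3 - (-1 + 0)/(6*(-1 - 1*6)) = 3 - (-1)/(6*(-1 - 6)) = 3 - (-1)/(6*(-7)) = 3 - (-1)*(-1)/(6*7) = 3 - ⅙*⅐ = 3 - 1/42 = 125/42 ≈ 2.9762)
L = 25 (L = 5² = 25)
(-10*L)*g = -10*25*(125/42) = -250*125/42 = -15625/21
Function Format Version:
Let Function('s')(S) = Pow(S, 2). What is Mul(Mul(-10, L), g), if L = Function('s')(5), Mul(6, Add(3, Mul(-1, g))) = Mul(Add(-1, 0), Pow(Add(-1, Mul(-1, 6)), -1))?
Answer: Rational(-15625, 21) ≈ -744.05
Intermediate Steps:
g = Rational(125, 42) (g = Add(3, Mul(Rational(-1, 6), Mul(Add(-1, 0), Pow(Add(-1, Mul(-1, 6)), -1)))) = Add(3, Mul(Rational(-1, 6), Mul(-1, Pow(Add(-1, -6), -1)))) = Add(3, Mul(Rational(-1, 6), Mul(-1, Pow(-7, -1)))) = Add(3, Mul(Rational(-1, 6), Mul(-1, Rational(-1, 7)))) = Add(3, Mul(Rational(-1, 6), Rational(1, 7))) = Add(3, Rational(-1, 42)) = Rational(125, 42) ≈ 2.9762)
L = 25 (L = Pow(5, 2) = 25)
Mul(Mul(-10, L), g) = Mul(Mul(-10, 25), Rational(125, 42)) = Mul(-250, Rational(125, 42)) = Rational(-15625, 21)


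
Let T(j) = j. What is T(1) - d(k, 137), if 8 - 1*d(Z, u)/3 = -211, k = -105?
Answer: -656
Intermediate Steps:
d(Z, u) = 657 (d(Z, u) = 24 - 3*(-211) = 24 + 633 = 657)
T(1) - d(k, 137) = 1 - 1*657 = 1 - 657 = -656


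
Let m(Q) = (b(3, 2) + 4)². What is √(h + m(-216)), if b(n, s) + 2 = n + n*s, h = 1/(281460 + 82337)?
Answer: √16014139486086/363797 ≈ 11.000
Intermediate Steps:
h = 1/363797 ≈ 2.7488e-6
b(n, s) = -2 + n + n*s (b(n, s) = -2 + (n + n*s) = -2 + n + n*s)
m(Q) = 121 (m(Q) = ((-2 + 3 + 3*2) + 4)² = ((-2 + 3 + 6) + 4)² = (7 + 4)² = 11² = 121)
√(h + m(-216)) = √(1/363797 + 121) = √(44019438/363797) = √16014139486086/363797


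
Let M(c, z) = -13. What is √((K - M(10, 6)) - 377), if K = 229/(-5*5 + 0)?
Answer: I*√9329/5 ≈ 19.317*I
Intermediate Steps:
K = -229/25 (K = 229/(-25 + 0) = 229/(-25) = 229*(-1/25) = -229/25 ≈ -9.1600)
√((K - M(10, 6)) - 377) = √((-229/25 - 1*(-13)) - 377) = √((-229/25 + 13) - 377) = √(96/25 - 377) = √(-9329/25) = I*√9329/5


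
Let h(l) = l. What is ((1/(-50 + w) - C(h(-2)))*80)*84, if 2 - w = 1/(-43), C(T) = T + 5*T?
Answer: 166071360/2063 ≈ 80500.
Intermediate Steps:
C(T) = 6*T
w = 87/43 (w = 2 - 1/(-43) = 2 - 1*(-1/43) = 2 + 1/43 = 87/43 ≈ 2.0233)
((1/(-50 + w) - C(h(-2)))*80)*84 = ((1/(-50 + 87/43) - 6*(-2))*80)*84 = ((1/(-2063/43) - 1*(-12))*80)*84 = ((-43/2063 + 12)*80)*84 = ((24713/2063)*80)*84 = (1977040/2063)*84 = 166071360/2063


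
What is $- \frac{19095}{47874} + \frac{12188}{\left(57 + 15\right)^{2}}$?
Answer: $\frac{20187493}{10340784} \approx 1.9522$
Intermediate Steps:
$- \frac{19095}{47874} + \frac{12188}{\left(57 + 15\right)^{2}} = \left(-19095\right) \frac{1}{47874} + \frac{12188}{72^{2}} = - \frac{6365}{15958} + \frac{12188}{5184} = - \frac{6365}{15958} + 12188 \cdot \frac{1}{5184} = - \frac{6365}{15958} + \frac{3047}{1296} = \frac{20187493}{10340784}$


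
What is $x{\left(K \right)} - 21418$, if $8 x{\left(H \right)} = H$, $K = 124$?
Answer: $- \frac{42805}{2} \approx -21403.0$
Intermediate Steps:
$x{\left(H \right)} = \frac{H}{8}$
$x{\left(K \right)} - 21418 = \frac{1}{8} \cdot 124 - 21418 = \frac{31}{2} - 21418 = - \frac{42805}{2}$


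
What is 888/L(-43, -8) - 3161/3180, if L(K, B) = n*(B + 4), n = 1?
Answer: -709121/3180 ≈ -222.99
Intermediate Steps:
L(K, B) = 4 + B (L(K, B) = 1*(B + 4) = 1*(4 + B) = 4 + B)
888/L(-43, -8) - 3161/3180 = 888/(4 - 8) - 3161/3180 = 888/(-4) - 3161*1/3180 = 888*(-1/4) - 3161/3180 = -222 - 3161/3180 = -709121/3180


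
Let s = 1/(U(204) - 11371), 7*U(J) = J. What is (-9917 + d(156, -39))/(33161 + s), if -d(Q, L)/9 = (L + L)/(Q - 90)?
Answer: -4325727605/14480131963 ≈ -0.29874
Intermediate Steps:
U(J) = J/7
s = -7/79393 (s = 1/((⅐)*204 - 11371) = 1/(204/7 - 11371) = 1/(-79393/7) = -7/79393 ≈ -8.8169e-5)
d(Q, L) = -18*L/(-90 + Q) (d(Q, L) = -9*(L + L)/(Q - 90) = -9*2*L/(-90 + Q) = -18*L/(-90 + Q))
(-9917 + d(156, -39))/(33161 + s) = (-9917 - 18*(-39)/(-90 + 156))/(33161 - 7/79393) = (-9917 - 18*(-39)/66)/(2632751266/79393) = (-9917 - 18*(-39)*1/66)*(79393/2632751266) = (-9917 + 117/11)*(79393/2632751266) = -108970/11*79393/2632751266 = -4325727605/14480131963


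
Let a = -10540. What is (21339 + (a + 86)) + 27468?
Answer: 38353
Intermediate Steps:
(21339 + (a + 86)) + 27468 = (21339 + (-10540 + 86)) + 27468 = (21339 - 10454) + 27468 = 10885 + 27468 = 38353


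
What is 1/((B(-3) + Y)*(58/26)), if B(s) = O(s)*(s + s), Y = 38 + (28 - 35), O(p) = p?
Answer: 13/1421 ≈ 0.0091485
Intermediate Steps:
Y = 31 (Y = 38 - 7 = 31)
B(s) = 2*s² (B(s) = s*(s + s) = s*(2*s) = 2*s²)
1/((B(-3) + Y)*(58/26)) = 1/((2*(-3)² + 31)*(58/26)) = 1/((2*9 + 31)*(58*(1/26))) = 1/((18 + 31)*(29/13)) = 1/(49*(29/13)) = 1/(1421/13) = 13/1421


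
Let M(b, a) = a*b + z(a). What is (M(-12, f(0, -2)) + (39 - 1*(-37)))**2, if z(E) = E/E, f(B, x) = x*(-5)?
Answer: 1849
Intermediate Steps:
f(B, x) = -5*x
z(E) = 1
M(b, a) = 1 + a*b (M(b, a) = a*b + 1 = 1 + a*b)
(M(-12, f(0, -2)) + (39 - 1*(-37)))**2 = ((1 - 5*(-2)*(-12)) + (39 - 1*(-37)))**2 = ((1 + 10*(-12)) + (39 + 37))**2 = ((1 - 120) + 76)**2 = (-119 + 76)**2 = (-43)**2 = 1849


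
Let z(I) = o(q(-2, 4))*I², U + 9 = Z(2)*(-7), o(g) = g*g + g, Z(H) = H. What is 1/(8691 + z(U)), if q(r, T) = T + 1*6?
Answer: 1/66881 ≈ 1.4952e-5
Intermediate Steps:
q(r, T) = 6 + T (q(r, T) = T + 6 = 6 + T)
o(g) = g + g² (o(g) = g² + g = g + g²)
U = -23 (U = -9 + 2*(-7) = -9 - 14 = -23)
z(I) = 110*I² (z(I) = ((6 + 4)*(1 + (6 + 4)))*I² = (10*(1 + 10))*I² = (10*11)*I² = 110*I²)
1/(8691 + z(U)) = 1/(8691 + 110*(-23)²) = 1/(8691 + 110*529) = 1/(8691 + 58190) = 1/66881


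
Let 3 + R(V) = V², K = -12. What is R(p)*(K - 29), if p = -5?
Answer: -902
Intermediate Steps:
R(V) = -3 + V²
R(p)*(K - 29) = (-3 + (-5)²)*(-12 - 29) = (-3 + 25)*(-41) = 22*(-41) = -902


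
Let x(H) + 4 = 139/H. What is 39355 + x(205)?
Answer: 8067094/205 ≈ 39352.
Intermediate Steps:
x(H) = -4 + 139/H
39355 + x(205) = 39355 + (-4 + 139/205) = 39355 - 681/205 = 8067094/205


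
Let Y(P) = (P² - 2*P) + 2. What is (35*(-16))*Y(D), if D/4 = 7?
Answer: -408800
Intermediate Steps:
D = 28 (D = 4*7 = 28)
Y(P) = 2 + P² - 2*P
(35*(-16))*Y(D) = (35*(-16))*(2 + 28² - 2*28) = -560*(2 + 784 - 56) = -560*730 = -408800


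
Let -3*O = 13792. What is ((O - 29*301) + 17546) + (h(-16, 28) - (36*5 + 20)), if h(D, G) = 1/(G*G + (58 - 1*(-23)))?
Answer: 10431038/2595 ≈ 4019.7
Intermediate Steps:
O = -13792/3 (O = -⅓*13792 = -13792/3 ≈ -4597.3)
h(D, G) = 1/(81 + G²) (h(D, G) = 1/(G² + (58 + 23)) = 1/(G² + 81) = 1/(81 + G²))
((O - 29*301) + 17546) + (h(-16, 28) - (36*5 + 20)) = ((-13792/3 - 29*301) + 17546) + (1/(81 + 28²) - (36*5 + 20)) = ((-13792/3 - 1*8729) + 17546) + (1/(81 + 784) - (180 + 20)) = ((-13792/3 - 8729) + 17546) + (1/865 - 1*200) = (-39979/3 + 17546) + (1/865 - 200) = 12659/3 - 172999/865 = 10431038/2595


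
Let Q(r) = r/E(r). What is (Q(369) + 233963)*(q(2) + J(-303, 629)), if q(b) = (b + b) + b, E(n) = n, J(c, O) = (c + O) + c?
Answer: 6784956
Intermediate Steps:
J(c, O) = O + 2*c (J(c, O) = (O + c) + c = O + 2*c)
Q(r) = 1 (Q(r) = r/r = 1)
q(b) = 3*b (q(b) = 2*b + b = 3*b)
(Q(369) + 233963)*(q(2) + J(-303, 629)) = (1 + 233963)*(3*2 + (629 + 2*(-303))) = 233964*(6 + (629 - 606)) = 233964*(6 + 23) = 233964*29 = 6784956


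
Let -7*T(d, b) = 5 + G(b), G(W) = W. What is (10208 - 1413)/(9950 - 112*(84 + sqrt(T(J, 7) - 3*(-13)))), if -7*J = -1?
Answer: -2383445/86974 - 105540*sqrt(203)/43487 ≈ -61.983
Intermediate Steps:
J = 1/7 (J = -1/7*(-1) = 1/7 ≈ 0.14286)
T(d, b) = -5/7 - b/7 (T(d, b) = -(5 + b)/7 = -5/7 - b/7)
(10208 - 1413)/(9950 - 112*(84 + sqrt(T(J, 7) - 3*(-13)))) = (10208 - 1413)/(9950 - 112*(84 + sqrt((-5/7 - 1/7*7) - 3*(-13)))) = 8795/(9950 - 112*(84 + sqrt((-5/7 - 1) + 39))) = 8795/(9950 - 112*(84 + sqrt(-12/7 + 39))) = 8795/(9950 - 112*(84 + sqrt(261/7))) = 8795/(9950 - 112*(84 + 3*sqrt(203)/7)) = 8795/(9950 + (-9408 - 48*sqrt(203))) = 8795/(542 - 48*sqrt(203))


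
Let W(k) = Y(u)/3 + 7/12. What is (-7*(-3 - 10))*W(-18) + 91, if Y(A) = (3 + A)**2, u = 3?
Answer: 14833/12 ≈ 1236.1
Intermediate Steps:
W(k) = 151/12 (W(k) = (3 + 3)**2/3 + 7/12 = 6**2*(1/3) + 7*(1/12) = 36*(1/3) + 7/12 = 12 + 7/12 = 151/12)
(-7*(-3 - 10))*W(-18) + 91 = -7*(-3 - 10)*(151/12) + 91 = -7*(-13)*(151/12) + 91 = 91*(151/12) + 91 = 13741/12 + 91 = 14833/12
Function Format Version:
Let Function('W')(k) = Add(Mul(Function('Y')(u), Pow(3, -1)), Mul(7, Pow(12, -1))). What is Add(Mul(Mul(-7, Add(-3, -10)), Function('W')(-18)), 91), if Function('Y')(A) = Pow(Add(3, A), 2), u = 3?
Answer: Rational(14833, 12) ≈ 1236.1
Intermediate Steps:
Function('W')(k) = Rational(151, 12) (Function('W')(k) = Add(Mul(Pow(Add(3, 3), 2), Pow(3, -1)), Mul(7, Pow(12, -1))) = Add(Mul(Pow(6, 2), Rational(1, 3)), Mul(7, Rational(1, 12))) = Add(Mul(36, Rational(1, 3)), Rational(7, 12)) = Add(12, Rational(7, 12)) = Rational(151, 12))
Add(Mul(Mul(-7, Add(-3, -10)), Function('W')(-18)), 91) = Add(Mul(Mul(-7, Add(-3, -10)), Rational(151, 12)), 91) = Add(Mul(Mul(-7, -13), Rational(151, 12)), 91) = Add(Mul(91, Rational(151, 12)), 91) = Add(Rational(13741, 12), 91) = Rational(14833, 12)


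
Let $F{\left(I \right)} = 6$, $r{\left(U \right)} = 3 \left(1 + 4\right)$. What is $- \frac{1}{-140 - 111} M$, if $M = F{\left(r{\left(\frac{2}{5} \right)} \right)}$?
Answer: $\frac{6}{251} \approx 0.023904$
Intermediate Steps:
$r{\left(U \right)} = 15$ ($r{\left(U \right)} = 3 \cdot 5 = 15$)
$M = 6$
$- \frac{1}{-140 - 111} M = - \frac{1}{-140 - 111} \cdot 6 = - \frac{1}{-251} \cdot 6 = \left(-1\right) \left(- \frac{1}{251}\right) 6 = \frac{1}{251} \cdot 6 = \frac{6}{251}$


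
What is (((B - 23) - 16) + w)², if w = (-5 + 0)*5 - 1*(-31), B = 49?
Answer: 256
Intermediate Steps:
w = 6 (w = -5*5 + 31 = -25 + 31 = 6)
(((B - 23) - 16) + w)² = (((49 - 23) - 16) + 6)² = ((26 - 16) + 6)² = (10 + 6)² = 16² = 256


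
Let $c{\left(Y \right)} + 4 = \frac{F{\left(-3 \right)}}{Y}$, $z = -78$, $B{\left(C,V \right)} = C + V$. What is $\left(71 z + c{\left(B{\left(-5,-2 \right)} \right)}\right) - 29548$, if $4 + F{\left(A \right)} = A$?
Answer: $-35089$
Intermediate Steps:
$F{\left(A \right)} = -4 + A$
$c{\left(Y \right)} = -4 - \frac{7}{Y}$ ($c{\left(Y \right)} = -4 + \frac{-4 - 3}{Y} = -4 - \frac{7}{Y}$)
$\left(71 z + c{\left(B{\left(-5,-2 \right)} \right)}\right) - 29548 = \left(71 \left(-78\right) - \left(4 + \frac{7}{-5 - 2}\right)\right) - 29548 = \left(-5538 - \left(4 + \frac{7}{-7}\right)\right) - 29548 = \left(-5538 - 3\right) - 29548 = -5541 - 29548 = -35089$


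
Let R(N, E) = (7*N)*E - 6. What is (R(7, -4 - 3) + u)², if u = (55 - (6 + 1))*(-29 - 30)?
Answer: 10118761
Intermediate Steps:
R(N, E) = -6 + 7*E*N (R(N, E) = 7*E*N - 6 = -6 + 7*E*N)
u = -2832 (u = (55 - 1*7)*(-59) = (55 - 7)*(-59) = 48*(-59) = -2832)
(R(7, -4 - 3) + u)² = ((-6 + 7*(-4 - 3)*7) - 2832)² = ((-6 + 7*(-7)*7) - 2832)² = ((-6 - 343) - 2832)² = (-349 - 2832)² = (-3181)² = 10118761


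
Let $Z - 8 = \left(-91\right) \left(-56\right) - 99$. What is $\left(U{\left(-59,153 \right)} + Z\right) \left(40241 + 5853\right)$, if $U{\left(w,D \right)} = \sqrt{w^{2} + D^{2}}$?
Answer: $230700470 + 46094 \sqrt{26890} \approx 2.3826 \cdot 10^{8}$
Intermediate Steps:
$U{\left(w,D \right)} = \sqrt{D^{2} + w^{2}}$
$Z = 5005$ ($Z = 8 - -4997 = 8 + \left(5096 - 99\right) = 8 + 4997 = 5005$)
$\left(U{\left(-59,153 \right)} + Z\right) \left(40241 + 5853\right) = \left(\sqrt{153^{2} + \left(-59\right)^{2}} + 5005\right) \left(40241 + 5853\right) = \left(\sqrt{23409 + 3481} + 5005\right) 46094 = \left(\sqrt{26890} + 5005\right) 46094 = \left(5005 + \sqrt{26890}\right) 46094 = 230700470 + 46094 \sqrt{26890}$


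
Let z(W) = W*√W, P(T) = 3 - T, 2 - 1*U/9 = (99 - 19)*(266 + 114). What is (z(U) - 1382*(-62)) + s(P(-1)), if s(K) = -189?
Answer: 85495 - 820746*I*√30398 ≈ 85495.0 - 1.431e+8*I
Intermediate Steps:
U = -273582 (U = 18 - 9*(99 - 19)*(266 + 114) = 18 - 720*380 = 18 - 9*30400 = 18 - 273600 = -273582)
z(W) = W^(3/2)
(z(U) - 1382*(-62)) + s(P(-1)) = ((-273582)^(3/2) - 1382*(-62)) - 189 = (-820746*I*√30398 + 85684) - 189 = (85684 - 820746*I*√30398) - 189 = 85495 - 820746*I*√30398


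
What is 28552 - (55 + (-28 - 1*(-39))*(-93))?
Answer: 29520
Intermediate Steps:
28552 - (55 + (-28 - 1*(-39))*(-93)) = 28552 - (55 + (-28 + 39)*(-93)) = 28552 - (55 + 11*(-93)) = 28552 - (55 - 1023) = 28552 - 1*(-968) = 28552 + 968 = 29520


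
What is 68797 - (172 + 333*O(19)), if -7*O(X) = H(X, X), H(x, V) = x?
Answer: 486702/7 ≈ 69529.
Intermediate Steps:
O(X) = -X/7
68797 - (172 + 333*O(19)) = 68797 - (172 + 333*(-⅐*19)) = 68797 - (172 + 333*(-19/7)) = 68797 - (172 - 6327/7) = 68797 - 1*(-5123/7) = 68797 + 5123/7 = 486702/7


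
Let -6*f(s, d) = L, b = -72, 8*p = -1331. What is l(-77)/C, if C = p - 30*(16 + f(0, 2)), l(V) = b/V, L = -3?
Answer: -576/407407 ≈ -0.0014138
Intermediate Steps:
p = -1331/8 (p = (⅛)*(-1331) = -1331/8 ≈ -166.38)
l(V) = -72/V
f(s, d) = ½ (f(s, d) = -⅙*(-3) = ½)
C = -5291/8 (C = -1331/8 - 30*(16 + ½) = -1331/8 - 30*33/2 = -1331/8 - 1*495 = -1331/8 - 495 = -5291/8 ≈ -661.38)
l(-77)/C = (-72/(-77))/(-5291/8) = -72*(-1/77)*(-8/5291) = (72/77)*(-8/5291) = -576/407407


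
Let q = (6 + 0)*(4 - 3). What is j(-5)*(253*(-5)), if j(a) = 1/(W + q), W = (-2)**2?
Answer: -253/2 ≈ -126.50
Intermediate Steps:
q = 6 (q = 6*1 = 6)
W = 4
j(a) = 1/10 (j(a) = 1/(4 + 6) = 1/10)
j(-5)*(253*(-5)) = (253*(-5))/10 = (1/10)*(-1265) = -253/2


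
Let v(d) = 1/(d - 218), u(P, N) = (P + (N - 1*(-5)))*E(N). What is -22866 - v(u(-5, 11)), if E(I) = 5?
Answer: -3727157/163 ≈ -22866.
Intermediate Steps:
u(P, N) = 25 + 5*N + 5*P (u(P, N) = (P + (N - 1*(-5)))*5 = (P + (N + 5))*5 = (P + (5 + N))*5 = (5 + N + P)*5 = 25 + 5*N + 5*P)
v(d) = 1/(-218 + d)
-22866 - v(u(-5, 11)) = -22866 - 1/(-218 + (25 + 5*11 + 5*(-5))) = -22866 - 1/(-218 + (25 + 55 - 25)) = -22866 - 1/(-218 + 55) = -22866 - 1/(-163) = -22866 - 1*(-1/163) = -22866 + 1/163 = -3727157/163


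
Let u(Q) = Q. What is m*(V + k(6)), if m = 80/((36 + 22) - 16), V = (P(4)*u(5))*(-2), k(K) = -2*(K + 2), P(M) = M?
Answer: -320/3 ≈ -106.67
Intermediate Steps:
k(K) = -4 - 2*K (k(K) = -2*(2 + K) = -4 - 2*K)
V = -40 (V = (4*5)*(-2) = 20*(-2) = -40)
m = 40/21 (m = 80/(58 - 16) = 80/42 = 80*(1/42) = 40/21 ≈ 1.9048)
m*(V + k(6)) = 40*(-40 + (-4 - 2*6))/21 = 40*(-40 + (-4 - 12))/21 = 40*(-40 - 16)/21 = (40/21)*(-56) = -320/3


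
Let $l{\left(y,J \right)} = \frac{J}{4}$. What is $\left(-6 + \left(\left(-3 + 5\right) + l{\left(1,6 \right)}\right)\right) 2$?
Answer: $-5$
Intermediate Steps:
$l{\left(y,J \right)} = \frac{J}{4}$ ($l{\left(y,J \right)} = J \frac{1}{4} = \frac{J}{4}$)
$\left(-6 + \left(\left(-3 + 5\right) + l{\left(1,6 \right)}\right)\right) 2 = \left(-6 + \left(\left(-3 + 5\right) + \frac{1}{4} \cdot 6\right)\right) 2 = \left(-6 + \left(2 + \frac{3}{2}\right)\right) 2 = \left(-6 + \frac{7}{2}\right) 2 = \left(- \frac{5}{2}\right) 2 = -5$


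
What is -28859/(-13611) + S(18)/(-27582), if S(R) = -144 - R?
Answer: 133032320/62569767 ≈ 2.1261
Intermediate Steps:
-28859/(-13611) + S(18)/(-27582) = -28859/(-13611) + (-144 - 1*18)/(-27582) = -28859*(-1/13611) + (-144 - 18)*(-1/27582) = 28859/13611 - 162*(-1/27582) = 28859/13611 + 27/4597 = 133032320/62569767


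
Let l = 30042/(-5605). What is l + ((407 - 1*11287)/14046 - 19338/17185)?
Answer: -982197460196/135293775855 ≈ -7.2597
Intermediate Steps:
l = -30042/5605 (l = 30042*(-1/5605) = -30042/5605 ≈ -5.3599)
l + ((407 - 1*11287)/14046 - 19338/17185) = -30042/5605 + ((407 - 1*11287)/14046 - 19338/17185) = -30042/5605 + ((407 - 11287)*(1/14046) - 19338*1/17185) = -30042/5605 + (-10880*1/14046 - 19338/17185) = -30042/5605 + (-5440/7023 - 19338/17185) = -30042/5605 - 229297174/120690255 = -982197460196/135293775855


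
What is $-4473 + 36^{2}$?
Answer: $-3177$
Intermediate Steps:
$-4473 + 36^{2} = -4473 + 1296 = -3177$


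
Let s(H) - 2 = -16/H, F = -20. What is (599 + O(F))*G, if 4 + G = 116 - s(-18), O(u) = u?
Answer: 189526/3 ≈ 63175.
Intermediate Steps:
s(H) = 2 - 16/H
G = 982/9 (G = -4 + (116 - (2 - 16/(-18))) = -4 + (116 - (2 - 16*(-1/18))) = -4 + (116 - (2 + 8/9)) = -4 + (116 - 1*26/9) = -4 + (116 - 26/9) = -4 + 1018/9 = 982/9 ≈ 109.11)
(599 + O(F))*G = (599 - 20)*(982/9) = 579*(982/9) = 189526/3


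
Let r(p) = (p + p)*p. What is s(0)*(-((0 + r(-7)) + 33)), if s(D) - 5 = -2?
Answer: -393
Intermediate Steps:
r(p) = 2*p**2 (r(p) = (2*p)*p = 2*p**2)
s(D) = 3 (s(D) = 5 - 2 = 3)
s(0)*(-((0 + r(-7)) + 33)) = 3*(-((0 + 2*(-7)**2) + 33)) = 3*(-((0 + 2*49) + 33)) = 3*(-((0 + 98) + 33)) = 3*(-(98 + 33)) = 3*(-1*131) = 3*(-131) = -393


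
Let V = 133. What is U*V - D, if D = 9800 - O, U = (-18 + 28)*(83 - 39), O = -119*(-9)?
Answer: 49791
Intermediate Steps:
O = 1071
U = 440 (U = 10*44 = 440)
D = 8729 (D = 9800 - 1*1071 = 9800 - 1071 = 8729)
U*V - D = 440*133 - 1*8729 = 58520 - 8729 = 49791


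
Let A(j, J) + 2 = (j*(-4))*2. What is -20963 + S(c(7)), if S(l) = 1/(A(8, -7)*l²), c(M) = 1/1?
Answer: -1383559/66 ≈ -20963.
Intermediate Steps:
A(j, J) = -2 - 8*j (A(j, J) = -2 + (j*(-4))*2 = -2 - 4*j*2 = -2 - 8*j)
c(M) = 1
S(l) = -1/(66*l²) (S(l) = 1/((-2 - 8*8)*l²) = 1/((-2 - 64)*l²) = 1/(-66*l²) = -1/(66*l²))
-20963 + S(c(7)) = -20963 - 1/66/1² = -20963 - 1/66*1 = -20963 - 1/66 = -1383559/66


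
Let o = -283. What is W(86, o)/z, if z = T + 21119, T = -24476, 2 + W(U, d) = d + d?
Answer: 568/3357 ≈ 0.16920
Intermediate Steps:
W(U, d) = -2 + 2*d (W(U, d) = -2 + (d + d) = -2 + 2*d)
z = -3357 (z = -24476 + 21119 = -3357)
W(86, o)/z = (-2 + 2*(-283))/(-3357) = (-2 - 566)*(-1/3357) = -568*(-1/3357) = 568/3357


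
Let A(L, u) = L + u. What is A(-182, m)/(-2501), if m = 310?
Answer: -128/2501 ≈ -0.051180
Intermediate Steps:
A(-182, m)/(-2501) = (-182 + 310)/(-2501) = 128*(-1/2501) = -128/2501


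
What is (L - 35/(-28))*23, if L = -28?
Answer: -2461/4 ≈ -615.25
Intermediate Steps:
(L - 35/(-28))*23 = (-28 - 35/(-28))*23 = (-28 - 35*(-1/28))*23 = (-28 + 5/4)*23 = -107/4*23 = -2461/4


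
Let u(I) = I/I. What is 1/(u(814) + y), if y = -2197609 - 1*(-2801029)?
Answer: 1/603421 ≈ 1.6572e-6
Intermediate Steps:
u(I) = 1
y = 603420 (y = -2197609 + 2801029 = 603420)
1/(u(814) + y) = 1/(1 + 603420) = 1/603421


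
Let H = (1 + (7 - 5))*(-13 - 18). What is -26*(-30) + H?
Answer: 687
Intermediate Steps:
H = -93 (H = (1 + 2)*(-31) = 3*(-31) = -93)
-26*(-30) + H = -26*(-30) - 93 = 780 - 93 = 687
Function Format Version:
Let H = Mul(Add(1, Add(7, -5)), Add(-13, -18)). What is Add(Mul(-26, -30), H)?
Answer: 687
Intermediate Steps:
H = -93 (H = Mul(Add(1, 2), -31) = Mul(3, -31) = -93)
Add(Mul(-26, -30), H) = Add(Mul(-26, -30), -93) = Add(780, -93) = 687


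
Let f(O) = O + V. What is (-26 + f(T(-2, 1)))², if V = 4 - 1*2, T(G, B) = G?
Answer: 676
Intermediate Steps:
V = 2 (V = 4 - 2 = 2)
f(O) = 2 + O (f(O) = O + 2 = 2 + O)
(-26 + f(T(-2, 1)))² = (-26 + (2 - 2))² = (-26 + 0)² = (-26)² = 676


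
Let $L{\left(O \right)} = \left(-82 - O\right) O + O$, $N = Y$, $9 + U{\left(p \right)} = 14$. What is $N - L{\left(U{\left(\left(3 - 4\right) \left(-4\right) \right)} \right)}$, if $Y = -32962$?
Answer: $-32532$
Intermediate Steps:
$U{\left(p \right)} = 5$ ($U{\left(p \right)} = -9 + 14 = 5$)
$N = -32962$
$L{\left(O \right)} = O + O \left(-82 - O\right)$ ($L{\left(O \right)} = O \left(-82 - O\right) + O = O + O \left(-82 - O\right)$)
$N - L{\left(U{\left(\left(3 - 4\right) \left(-4\right) \right)} \right)} = -32962 - \left(-1\right) 5 \left(81 + 5\right) = -32962 - \left(-1\right) 5 \cdot 86 = -32962 - -430 = -32962 + 430 = -32532$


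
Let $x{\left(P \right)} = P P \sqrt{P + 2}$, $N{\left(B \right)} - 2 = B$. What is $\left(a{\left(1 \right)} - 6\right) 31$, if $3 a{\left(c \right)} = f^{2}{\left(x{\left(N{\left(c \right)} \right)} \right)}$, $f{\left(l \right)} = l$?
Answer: $3999$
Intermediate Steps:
$N{\left(B \right)} = 2 + B$
$x{\left(P \right)} = P^{2} \sqrt{2 + P}$
$a{\left(c \right)} = \frac{\left(2 + c\right)^{4} \left(4 + c\right)}{3}$ ($a{\left(c \right)} = \frac{\left(\left(2 + c\right)^{2} \sqrt{2 + \left(2 + c\right)}\right)^{2}}{3} = \frac{\left(\left(2 + c\right)^{2} \sqrt{4 + c}\right)^{2}}{3} = \frac{\left(2 + c\right)^{4} \left(4 + c\right)}{3}$)
$\left(a{\left(1 \right)} - 6\right) 31 = \left(\frac{\left(2 + 1\right)^{4} \left(4 + 1\right)}{3} - 6\right) 31 = \left(\frac{1}{3} \cdot 3^{4} \cdot 5 - 6\right) 31 = \left(\frac{1}{3} \cdot 81 \cdot 5 - 6\right) 31 = \left(135 - 6\right) 31 = 129 \cdot 31 = 3999$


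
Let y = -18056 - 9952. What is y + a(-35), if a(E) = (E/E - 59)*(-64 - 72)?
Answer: -20120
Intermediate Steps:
y = -28008
a(E) = 7888 (a(E) = (1 - 59)*(-136) = -58*(-136) = 7888)
y + a(-35) = -28008 + 7888 = -20120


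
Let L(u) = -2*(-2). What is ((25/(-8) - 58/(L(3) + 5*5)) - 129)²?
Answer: 1151329/64 ≈ 17990.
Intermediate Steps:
L(u) = 4
((25/(-8) - 58/(L(3) + 5*5)) - 129)² = ((25/(-8) - 58/(4 + 5*5)) - 129)² = ((25*(-⅛) - 58/(4 + 25)) - 129)² = ((-25/8 - 58/29) - 129)² = ((-25/8 - 58*1/29) - 129)² = ((-25/8 - 2) - 129)² = (-41/8 - 129)² = (-1073/8)² = 1151329/64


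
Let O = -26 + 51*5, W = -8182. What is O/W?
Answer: -229/8182 ≈ -0.027988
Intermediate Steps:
O = 229 (O = -26 + 255 = 229)
O/W = 229/(-8182) = 229*(-1/8182) = -229/8182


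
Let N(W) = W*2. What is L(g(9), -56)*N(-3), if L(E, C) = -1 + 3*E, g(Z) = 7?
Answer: -120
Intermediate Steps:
N(W) = 2*W
L(g(9), -56)*N(-3) = (-1 + 3*7)*(2*(-3)) = (-1 + 21)*(-6) = 20*(-6) = -120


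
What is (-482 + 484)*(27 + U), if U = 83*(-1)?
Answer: -112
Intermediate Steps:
U = -83
(-482 + 484)*(27 + U) = (-482 + 484)*(27 - 83) = 2*(-56) = -112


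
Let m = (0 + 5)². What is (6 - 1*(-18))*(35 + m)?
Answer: 1440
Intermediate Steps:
m = 25 (m = 5² = 25)
(6 - 1*(-18))*(35 + m) = (6 - 1*(-18))*(35 + 25) = (6 + 18)*60 = 24*60 = 1440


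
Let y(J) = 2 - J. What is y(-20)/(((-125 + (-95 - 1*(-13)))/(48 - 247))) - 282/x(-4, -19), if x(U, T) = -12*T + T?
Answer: 856628/43263 ≈ 19.800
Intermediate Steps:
x(U, T) = -11*T
y(-20)/(((-125 + (-95 - 1*(-13)))/(48 - 247))) - 282/x(-4, -19) = (2 - 1*(-20))/(((-125 + (-95 - 1*(-13)))/(48 - 247))) - 282/((-11*(-19))) = (2 + 20)/(((-125 + (-95 + 13))/(-199))) - 282/209 = 22/(((-125 - 82)*(-1/199))) - 282*1/209 = 22/((-207*(-1/199))) - 282/209 = 22/(207/199) - 282/209 = 22*(199/207) - 282/209 = 4378/207 - 282/209 = 856628/43263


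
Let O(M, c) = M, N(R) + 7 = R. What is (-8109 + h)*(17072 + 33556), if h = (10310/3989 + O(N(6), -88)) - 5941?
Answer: -2837149023012/3989 ≈ -7.1124e+8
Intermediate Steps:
N(R) = -7 + R
h = -23692328/3989 (h = (10310/3989 + (-7 + 6)) - 5941 = (10310*(1/3989) - 1) - 5941 = (10310/3989 - 1) - 5941 = 6321/3989 - 5941 = -23692328/3989 ≈ -5939.4)
(-8109 + h)*(17072 + 33556) = (-8109 - 23692328/3989)*(17072 + 33556) = -56039129/3989*50628 = -2837149023012/3989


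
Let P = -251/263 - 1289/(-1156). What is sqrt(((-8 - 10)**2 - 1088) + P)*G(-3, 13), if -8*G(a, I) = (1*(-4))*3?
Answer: 3*I*sqrt(61076106283)/17884 ≈ 41.456*I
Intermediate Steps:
G(a, I) = 3/2 (G(a, I) = -1*(-4)*3/8 = -(-1)*3/2 = -1/8*(-12) = 3/2)
P = 48851/304028 (P = -251*1/263 - 1289*(-1/1156) = -251/263 + 1289/1156 = 48851/304028 ≈ 0.16068)
sqrt(((-8 - 10)**2 - 1088) + P)*G(-3, 13) = sqrt(((-8 - 10)**2 - 1088) + 48851/304028)*(3/2) = sqrt(((-18)**2 - 1088) + 48851/304028)*(3/2) = sqrt((324 - 1088) + 48851/304028)*(3/2) = sqrt(-764 + 48851/304028)*(3/2) = sqrt(-232228541/304028)*(3/2) = (I*sqrt(61076106283)/8942)*(3/2) = 3*I*sqrt(61076106283)/17884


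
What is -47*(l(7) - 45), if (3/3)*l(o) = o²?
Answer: -188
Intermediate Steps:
l(o) = o²
-47*(l(7) - 45) = -47*(7² - 45) = -47*(49 - 45) = -47*4 = -188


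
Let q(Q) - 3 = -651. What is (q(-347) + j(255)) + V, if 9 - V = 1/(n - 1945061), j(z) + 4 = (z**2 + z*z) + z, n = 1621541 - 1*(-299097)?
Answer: 3166735027/24423 ≈ 1.2966e+5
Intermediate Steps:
n = 1920638 (n = 1621541 + 299097 = 1920638)
j(z) = -4 + z + 2*z**2 (j(z) = -4 + ((z**2 + z*z) + z) = -4 + ((z**2 + z**2) + z) = -4 + (2*z**2 + z) = -4 + (z + 2*z**2) = -4 + z + 2*z**2)
q(Q) = -648 (q(Q) = 3 - 651 = -648)
V = 219808/24423 (V = 9 - 1/(1920638 - 1945061) = 9 - 1/(-24423) = 9 - 1*(-1/24423) = 9 + 1/24423 = 219808/24423 ≈ 9.0000)
(q(-347) + j(255)) + V = (-648 + (-4 + 255 + 2*255**2)) + 219808/24423 = (-648 + (-4 + 255 + 2*65025)) + 219808/24423 = (-648 + (-4 + 255 + 130050)) + 219808/24423 = (-648 + 130301) + 219808/24423 = 129653 + 219808/24423 = 3166735027/24423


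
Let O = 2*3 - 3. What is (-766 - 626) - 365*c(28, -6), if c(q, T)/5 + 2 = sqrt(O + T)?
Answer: 2258 - 1825*I*sqrt(3) ≈ 2258.0 - 3161.0*I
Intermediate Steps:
O = 3 (O = 6 - 3 = 3)
c(q, T) = -10 + 5*sqrt(3 + T)
(-766 - 626) - 365*c(28, -6) = (-766 - 626) - 365*(-10 + 5*sqrt(3 - 6)) = -1392 - 365*(-10 + 5*sqrt(-3)) = -1392 - 365*(-10 + 5*(I*sqrt(3))) = -1392 - 365*(-10 + 5*I*sqrt(3)) = -1392 + (3650 - 1825*I*sqrt(3)) = 2258 - 1825*I*sqrt(3)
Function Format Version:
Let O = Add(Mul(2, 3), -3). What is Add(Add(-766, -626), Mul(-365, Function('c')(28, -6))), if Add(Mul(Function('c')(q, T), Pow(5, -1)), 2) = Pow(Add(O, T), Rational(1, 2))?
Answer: Add(2258, Mul(-1825, I, Pow(3, Rational(1, 2)))) ≈ Add(2258.0, Mul(-3161.0, I))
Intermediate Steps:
O = 3 (O = Add(6, -3) = 3)
Function('c')(q, T) = Add(-10, Mul(5, Pow(Add(3, T), Rational(1, 2))))
Add(Add(-766, -626), Mul(-365, Function('c')(28, -6))) = Add(Add(-766, -626), Mul(-365, Add(-10, Mul(5, Pow(Add(3, -6), Rational(1, 2)))))) = Add(-1392, Mul(-365, Add(-10, Mul(5, Pow(-3, Rational(1, 2)))))) = Add(-1392, Mul(-365, Add(-10, Mul(5, Mul(I, Pow(3, Rational(1, 2))))))) = Add(-1392, Mul(-365, Add(-10, Mul(5, I, Pow(3, Rational(1, 2)))))) = Add(-1392, Add(3650, Mul(-1825, I, Pow(3, Rational(1, 2))))) = Add(2258, Mul(-1825, I, Pow(3, Rational(1, 2))))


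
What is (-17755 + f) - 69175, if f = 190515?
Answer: 103585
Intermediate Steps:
(-17755 + f) - 69175 = (-17755 + 190515) - 69175 = 172760 - 69175 = 103585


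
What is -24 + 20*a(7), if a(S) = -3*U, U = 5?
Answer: -324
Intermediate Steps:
a(S) = -15 (a(S) = -3*5 = -15)
-24 + 20*a(7) = -24 + 20*(-15) = -24 - 300 = -324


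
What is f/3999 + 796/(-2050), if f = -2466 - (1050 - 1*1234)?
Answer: -3930652/4098975 ≈ -0.95894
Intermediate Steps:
f = -2282 (f = -2466 - (1050 - 1234) = -2466 - 1*(-184) = -2466 + 184 = -2282)
f/3999 + 796/(-2050) = -2282/3999 + 796/(-2050) = -2282*1/3999 + 796*(-1/2050) = -2282/3999 - 398/1025 = -3930652/4098975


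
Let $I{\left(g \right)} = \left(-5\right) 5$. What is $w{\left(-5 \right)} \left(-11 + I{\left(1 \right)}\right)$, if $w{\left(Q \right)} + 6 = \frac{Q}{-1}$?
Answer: $36$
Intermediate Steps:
$I{\left(g \right)} = -25$
$w{\left(Q \right)} = -6 - Q$ ($w{\left(Q \right)} = -6 + \frac{Q}{-1} = -6 + Q \left(-1\right) = -6 - Q$)
$w{\left(-5 \right)} \left(-11 + I{\left(1 \right)}\right) = \left(-6 - -5\right) \left(-11 - 25\right) = \left(-6 + 5\right) \left(-36\right) = \left(-1\right) \left(-36\right) = 36$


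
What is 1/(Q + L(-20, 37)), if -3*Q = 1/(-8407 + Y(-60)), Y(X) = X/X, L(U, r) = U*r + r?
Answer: -25218/17728253 ≈ -0.0014225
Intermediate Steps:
L(U, r) = r + U*r
Y(X) = 1
Q = 1/25218 (Q = -1/(3*(-8407 + 1)) = -⅓/(-8406) = -⅓*(-1/8406) = 1/25218 ≈ 3.9654e-5)
1/(Q + L(-20, 37)) = 1/(1/25218 + 37*(1 - 20)) = 1/(1/25218 + 37*(-19)) = 1/(1/25218 - 703) = 1/(-17728253/25218) = -25218/17728253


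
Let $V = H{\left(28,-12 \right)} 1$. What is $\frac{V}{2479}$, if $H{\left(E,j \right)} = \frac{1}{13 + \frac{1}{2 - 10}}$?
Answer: $\frac{8}{255337} \approx 3.1331 \cdot 10^{-5}$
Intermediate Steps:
$H{\left(E,j \right)} = \frac{8}{103}$ ($H{\left(E,j \right)} = \frac{1}{13 + \frac{1}{-8}} = \frac{1}{13 - \frac{1}{8}} = \frac{1}{\frac{103}{8}} = \frac{8}{103}$)
$V = \frac{8}{103}$ ($V = \frac{8}{103} \cdot 1 = \frac{8}{103} \approx 0.07767$)
$\frac{V}{2479} = \frac{8}{103 \cdot 2479} = \frac{8}{103} \cdot \frac{1}{2479} = \frac{8}{255337}$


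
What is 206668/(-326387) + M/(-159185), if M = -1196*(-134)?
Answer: -6554348596/3996608815 ≈ -1.6400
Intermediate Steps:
M = 160264
206668/(-326387) + M/(-159185) = 206668/(-326387) + 160264/(-159185) = 206668*(-1/326387) + 160264*(-1/159185) = -206668/326387 - 12328/12245 = -6554348596/3996608815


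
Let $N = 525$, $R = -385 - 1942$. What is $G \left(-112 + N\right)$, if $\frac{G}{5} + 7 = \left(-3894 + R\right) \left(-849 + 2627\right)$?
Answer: $-22840851425$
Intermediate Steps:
$R = -2327$
$G = -55304725$ ($G = -35 + 5 \left(-3894 - 2327\right) \left(-849 + 2627\right) = -35 + 5 \left(\left(-6221\right) 1778\right) = -35 + 5 \left(-11060938\right) = -35 - 55304690 = -55304725$)
$G \left(-112 + N\right) = - 55304725 \left(-112 + 525\right) = \left(-55304725\right) 413 = -22840851425$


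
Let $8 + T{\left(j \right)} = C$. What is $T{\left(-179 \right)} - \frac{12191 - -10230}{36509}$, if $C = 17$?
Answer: $\frac{306160}{36509} \approx 8.3859$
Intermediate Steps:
$T{\left(j \right)} = 9$ ($T{\left(j \right)} = -8 + 17 = 9$)
$T{\left(-179 \right)} - \frac{12191 - -10230}{36509} = 9 - \frac{12191 - -10230}{36509} = 9 - \left(12191 + 10230\right) \frac{1}{36509} = 9 - 22421 \cdot \frac{1}{36509} = 9 - \frac{22421}{36509} = \frac{306160}{36509}$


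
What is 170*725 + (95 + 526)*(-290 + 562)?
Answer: 292162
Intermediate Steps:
170*725 + (95 + 526)*(-290 + 562) = 123250 + 621*272 = 123250 + 168912 = 292162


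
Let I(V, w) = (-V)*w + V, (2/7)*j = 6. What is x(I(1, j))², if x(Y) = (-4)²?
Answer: 256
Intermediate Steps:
j = 21 (j = (7/2)*6 = 21)
I(V, w) = V - V*w (I(V, w) = -V*w + V = V - V*w)
x(Y) = 16
x(I(1, j))² = 16² = 256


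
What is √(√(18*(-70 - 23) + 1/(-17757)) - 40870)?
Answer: √(-1431862508070 + 5919*I*√58647857087)/5919 ≈ 0.10119 + 202.16*I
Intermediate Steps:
√(√(18*(-70 - 23) + 1/(-17757)) - 40870) = √(√(18*(-93) - 1/17757) - 40870) = √(√(-1674 - 1/17757) - 40870) = √(√(-29725219/17757) - 40870) = √(I*√58647857087/5919 - 40870) = √(-40870 + I*√58647857087/5919)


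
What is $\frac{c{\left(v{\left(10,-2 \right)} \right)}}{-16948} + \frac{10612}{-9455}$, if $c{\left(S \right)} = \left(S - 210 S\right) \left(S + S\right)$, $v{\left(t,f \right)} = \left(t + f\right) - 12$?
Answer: $- \frac{1534436}{2108465} \approx -0.72775$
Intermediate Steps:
$v{\left(t,f \right)} = -12 + f + t$ ($v{\left(t,f \right)} = \left(f + t\right) - 12 = -12 + f + t$)
$c{\left(S \right)} = - 418 S^{2}$ ($c{\left(S \right)} = - 209 S 2 S = - 418 S^{2}$)
$\frac{c{\left(v{\left(10,-2 \right)} \right)}}{-16948} + \frac{10612}{-9455} = \frac{\left(-418\right) \left(-12 - 2 + 10\right)^{2}}{-16948} + \frac{10612}{-9455} = - 418 \left(-4\right)^{2} \left(- \frac{1}{16948}\right) + 10612 \left(- \frac{1}{9455}\right) = \left(-418\right) 16 \left(- \frac{1}{16948}\right) - \frac{10612}{9455} = \left(-6688\right) \left(- \frac{1}{16948}\right) - \frac{10612}{9455} = \frac{88}{223} - \frac{10612}{9455} = - \frac{1534436}{2108465}$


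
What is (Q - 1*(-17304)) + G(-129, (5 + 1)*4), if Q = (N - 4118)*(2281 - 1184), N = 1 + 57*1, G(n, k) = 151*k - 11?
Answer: -4432903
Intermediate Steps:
G(n, k) = -11 + 151*k
N = 58 (N = 1 + 57 = 58)
Q = -4453820 (Q = (58 - 4118)*(2281 - 1184) = -4060*1097 = -4453820)
(Q - 1*(-17304)) + G(-129, (5 + 1)*4) = (-4453820 - 1*(-17304)) + (-11 + 151*((5 + 1)*4)) = (-4453820 + 17304) + (-11 + 151*(6*4)) = -4436516 + (-11 + 151*24) = -4436516 + (-11 + 3624) = -4436516 + 3613 = -4432903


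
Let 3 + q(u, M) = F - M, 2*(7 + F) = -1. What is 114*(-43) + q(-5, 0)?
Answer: -9825/2 ≈ -4912.5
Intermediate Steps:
F = -15/2 (F = -7 + (1/2)*(-1) = -7 - 1/2 = -15/2 ≈ -7.5000)
q(u, M) = -21/2 - M (q(u, M) = -3 + (-15/2 - M) = -21/2 - M)
114*(-43) + q(-5, 0) = 114*(-43) + (-21/2 - 1*0) = -4902 + (-21/2 + 0) = -4902 - 21/2 = -9825/2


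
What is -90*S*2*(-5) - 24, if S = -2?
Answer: -1824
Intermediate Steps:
-90*S*2*(-5) - 24 = -90*(-2*2)*(-5) - 24 = -(-360)*(-5) - 24 = -90*20 - 24 = -1800 - 24 = -1824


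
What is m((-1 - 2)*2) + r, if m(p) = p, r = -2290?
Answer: -2296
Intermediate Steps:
m((-1 - 2)*2) + r = (-1 - 2)*2 - 2290 = -3*2 - 2290 = -6 - 2290 = -2296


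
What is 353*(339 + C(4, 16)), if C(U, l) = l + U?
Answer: 126727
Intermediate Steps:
C(U, l) = U + l
353*(339 + C(4, 16)) = 353*(339 + (4 + 16)) = 353*(339 + 20) = 353*359 = 126727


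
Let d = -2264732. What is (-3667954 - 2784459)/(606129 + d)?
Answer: 6452413/1658603 ≈ 3.8903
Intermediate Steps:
(-3667954 - 2784459)/(606129 + d) = (-3667954 - 2784459)/(606129 - 2264732) = -6452413/(-1658603) = -6452413*(-1/1658603) = 6452413/1658603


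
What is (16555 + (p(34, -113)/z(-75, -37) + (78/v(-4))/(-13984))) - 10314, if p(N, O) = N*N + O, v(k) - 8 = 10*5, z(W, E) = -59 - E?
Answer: 27628964483/4460896 ≈ 6193.6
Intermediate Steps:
v(k) = 58 (v(k) = 8 + 10*5 = 8 + 50 = 58)
p(N, O) = O + N**2 (p(N, O) = N**2 + O = O + N**2)
(16555 + (p(34, -113)/z(-75, -37) + (78/v(-4))/(-13984))) - 10314 = (16555 + ((-113 + 34**2)/(-59 - 1*(-37)) + (78/58)/(-13984))) - 10314 = (16555 + ((-113 + 1156)/(-59 + 37) + (78*(1/58))*(-1/13984))) - 10314 = (16555 + (1043/(-22) + (39/29)*(-1/13984))) - 10314 = (16555 + (1043*(-1/22) - 39/405536)) - 10314 = (16555 + (-1043/22 - 39/405536)) - 10314 = (16555 - 211487453/4460896) - 10314 = 73638645827/4460896 - 10314 = 27628964483/4460896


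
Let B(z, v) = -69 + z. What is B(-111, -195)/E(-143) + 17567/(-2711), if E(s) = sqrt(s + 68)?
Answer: -17567/2711 + 12*I*sqrt(3) ≈ -6.4799 + 20.785*I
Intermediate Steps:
E(s) = sqrt(68 + s)
B(-111, -195)/E(-143) + 17567/(-2711) = (-69 - 111)/(sqrt(68 - 143)) + 17567/(-2711) = -180*(-I*sqrt(3)/15) + 17567*(-1/2711) = -180*(-I*sqrt(3)/15) - 17567/2711 = -(-12)*I*sqrt(3) - 17567/2711 = 12*I*sqrt(3) - 17567/2711 = -17567/2711 + 12*I*sqrt(3)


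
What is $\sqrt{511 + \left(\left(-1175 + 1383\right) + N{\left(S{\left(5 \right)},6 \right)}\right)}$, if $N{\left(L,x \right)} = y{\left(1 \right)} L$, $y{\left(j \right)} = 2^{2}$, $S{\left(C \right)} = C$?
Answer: $\sqrt{739} \approx 27.185$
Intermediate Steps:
$y{\left(j \right)} = 4$
$N{\left(L,x \right)} = 4 L$
$\sqrt{511 + \left(\left(-1175 + 1383\right) + N{\left(S{\left(5 \right)},6 \right)}\right)} = \sqrt{511 + \left(\left(-1175 + 1383\right) + 4 \cdot 5\right)} = \sqrt{511 + \left(208 + 20\right)} = \sqrt{511 + 228} = \sqrt{739}$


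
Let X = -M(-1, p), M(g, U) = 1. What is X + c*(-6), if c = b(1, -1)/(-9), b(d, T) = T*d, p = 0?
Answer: -5/3 ≈ -1.6667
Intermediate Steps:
X = -1 (X = -1*1 = -1)
c = ⅑ (c = -1*1/(-9) = -1*(-⅑) = ⅑ ≈ 0.11111)
X + c*(-6) = -1 + (⅑)*(-6) = -1 - ⅔ = -5/3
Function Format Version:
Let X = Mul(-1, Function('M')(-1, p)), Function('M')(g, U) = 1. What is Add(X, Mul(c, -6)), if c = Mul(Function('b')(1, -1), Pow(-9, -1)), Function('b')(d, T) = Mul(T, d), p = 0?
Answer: Rational(-5, 3) ≈ -1.6667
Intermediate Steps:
X = -1 (X = Mul(-1, 1) = -1)
c = Rational(1, 9) (c = Mul(Mul(-1, 1), Pow(-9, -1)) = Mul(-1, Rational(-1, 9)) = Rational(1, 9) ≈ 0.11111)
Add(X, Mul(c, -6)) = Add(-1, Mul(Rational(1, 9), -6)) = Add(-1, Rational(-2, 3)) = Rational(-5, 3)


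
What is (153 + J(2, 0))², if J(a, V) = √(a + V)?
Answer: (153 + √2)² ≈ 23844.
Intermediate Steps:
J(a, V) = √(V + a)
(153 + J(2, 0))² = (153 + √(0 + 2))² = (153 + √2)²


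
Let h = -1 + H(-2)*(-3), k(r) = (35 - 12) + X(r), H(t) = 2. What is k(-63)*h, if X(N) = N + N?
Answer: 721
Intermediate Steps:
X(N) = 2*N
k(r) = 23 + 2*r (k(r) = (35 - 12) + 2*r = 23 + 2*r)
h = -7 (h = -1 + 2*(-3) = -1 - 6 = -7)
k(-63)*h = (23 + 2*(-63))*(-7) = (23 - 126)*(-7) = -103*(-7) = 721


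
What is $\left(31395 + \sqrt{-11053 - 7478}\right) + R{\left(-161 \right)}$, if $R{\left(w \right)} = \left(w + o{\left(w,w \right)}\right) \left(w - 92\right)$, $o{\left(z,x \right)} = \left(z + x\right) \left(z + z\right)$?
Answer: $-26159924 + 3 i \sqrt{2059} \approx -2.616 \cdot 10^{7} + 136.13 i$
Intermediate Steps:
$o{\left(z,x \right)} = 2 z \left(x + z\right)$ ($o{\left(z,x \right)} = \left(x + z\right) 2 z = 2 z \left(x + z\right)$)
$R{\left(w \right)} = \left(-92 + w\right) \left(w + 4 w^{2}\right)$ ($R{\left(w \right)} = \left(w + 2 w \left(w + w\right)\right) \left(w - 92\right) = \left(w + 2 w 2 w\right) \left(-92 + w\right) = \left(w + 4 w^{2}\right) \left(-92 + w\right) = \left(-92 + w\right) \left(w + 4 w^{2}\right)$)
$\left(31395 + \sqrt{-11053 - 7478}\right) + R{\left(-161 \right)} = \left(31395 + \sqrt{-11053 - 7478}\right) - 161 \left(-92 - -59087 + 4 \left(-161\right)^{2}\right) = \left(31395 + \sqrt{-18531}\right) - 161 \left(-92 + 59087 + 4 \cdot 25921\right) = \left(31395 + 3 i \sqrt{2059}\right) - 161 \left(-92 + 59087 + 103684\right) = \left(31395 + 3 i \sqrt{2059}\right) - 26191319 = -26159924 + 3 i \sqrt{2059}$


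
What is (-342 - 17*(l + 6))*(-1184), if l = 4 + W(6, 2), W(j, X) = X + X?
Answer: 686720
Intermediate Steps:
W(j, X) = 2*X
l = 8 (l = 4 + 2*2 = 4 + 4 = 8)
(-342 - 17*(l + 6))*(-1184) = (-342 - 17*(8 + 6))*(-1184) = (-342 - 17*14)*(-1184) = (-342 - 238)*(-1184) = -580*(-1184) = 686720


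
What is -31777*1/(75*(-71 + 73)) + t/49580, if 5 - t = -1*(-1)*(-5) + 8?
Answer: -39387584/185925 ≈ -211.85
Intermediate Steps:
t = 2 (t = 5 - (-1*(-1)*(-5) + 8) = 5 - (1*(-5) + 8) = 5 - (-5 + 8) = 5 - 1*3 = 5 - 3 = 2)
-31777*1/(75*(-71 + 73)) + t/49580 = -31777*1/(75*(-71 + 73)) + 2/49580 = -31777/(2*75) + 2*(1/49580) = -31777/150 + 1/24790 = -39387584/185925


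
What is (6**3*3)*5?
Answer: 3240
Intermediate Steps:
(6**3*3)*5 = (216*3)*5 = 648*5 = 3240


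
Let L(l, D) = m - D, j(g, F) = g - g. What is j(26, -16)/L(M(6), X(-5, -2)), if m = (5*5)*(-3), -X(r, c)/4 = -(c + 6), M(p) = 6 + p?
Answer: 0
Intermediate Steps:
j(g, F) = 0
X(r, c) = 24 + 4*c (X(r, c) = -(-4)*(c + 6) = -(-4)*(6 + c) = -4*(-6 - c) = 24 + 4*c)
m = -75 (m = 25*(-3) = -75)
L(l, D) = -75 - D
j(26, -16)/L(M(6), X(-5, -2)) = 0/(-75 - (24 + 4*(-2))) = 0/(-75 - (24 - 8)) = 0/(-75 - 1*16) = 0/(-75 - 16) = 0/(-91) = 0*(-1/91) = 0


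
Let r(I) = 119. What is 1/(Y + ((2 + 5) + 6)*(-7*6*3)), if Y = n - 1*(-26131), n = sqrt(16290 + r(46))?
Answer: 24493/599890640 - sqrt(16409)/599890640 ≈ 4.0616e-5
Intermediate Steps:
n = sqrt(16409) (n = sqrt(16290 + 119) = sqrt(16409) ≈ 128.10)
Y = 26131 + sqrt(16409) (Y = sqrt(16409) - 1*(-26131) = sqrt(16409) + 26131 = 26131 + sqrt(16409) ≈ 26259.)
1/(Y + ((2 + 5) + 6)*(-7*6*3)) = 1/((26131 + sqrt(16409)) + ((2 + 5) + 6)*(-7*6*3)) = 1/((26131 + sqrt(16409)) + (7 + 6)*(-42*3)) = 1/((26131 + sqrt(16409)) + 13*(-126)) = 1/((26131 + sqrt(16409)) - 1638) = 1/(24493 + sqrt(16409))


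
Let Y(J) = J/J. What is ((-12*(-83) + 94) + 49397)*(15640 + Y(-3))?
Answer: 789667167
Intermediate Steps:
Y(J) = 1
((-12*(-83) + 94) + 49397)*(15640 + Y(-3)) = ((-12*(-83) + 94) + 49397)*(15640 + 1) = ((996 + 94) + 49397)*15641 = (1090 + 49397)*15641 = 50487*15641 = 789667167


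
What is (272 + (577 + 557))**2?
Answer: 1976836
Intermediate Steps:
(272 + (577 + 557))**2 = (272 + 1134)**2 = 1406**2 = 1976836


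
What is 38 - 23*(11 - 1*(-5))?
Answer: -330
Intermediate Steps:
38 - 23*(11 - 1*(-5)) = 38 - 23*(11 + 5) = 38 - 23*16 = 38 - 368 = -330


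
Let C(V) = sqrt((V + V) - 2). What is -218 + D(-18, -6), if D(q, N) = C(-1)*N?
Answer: -218 - 12*I ≈ -218.0 - 12.0*I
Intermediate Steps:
C(V) = sqrt(-2 + 2*V) (C(V) = sqrt(2*V - 2) = sqrt(-2 + 2*V))
D(q, N) = 2*I*N (D(q, N) = sqrt(-2 + 2*(-1))*N = sqrt(-2 - 2)*N = sqrt(-4)*N = (2*I)*N = 2*I*N)
-218 + D(-18, -6) = -218 + 2*I*(-6) = -218 - 12*I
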